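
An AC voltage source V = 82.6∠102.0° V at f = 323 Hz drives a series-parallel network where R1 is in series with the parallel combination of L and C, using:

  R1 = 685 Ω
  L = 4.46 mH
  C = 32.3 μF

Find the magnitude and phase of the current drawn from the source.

Step 1 — Angular frequency: ω = 2π·f = 2π·323 = 2029 rad/s.
Step 2 — Component impedances:
  R1: Z = R = 685 Ω
  L: Z = jωL = j·2029·0.00446 = 0 + j9.051 Ω
  C: Z = 1/(jωC) = -j/(ω·C) = 0 - j15.26 Ω
Step 3 — Parallel branch: L || C = 1/(1/L + 1/C) = 0 + j22.26 Ω.
Step 4 — Series with R1: Z_total = R1 + (L || C) = 685 + j22.26 Ω = 685.4∠1.9° Ω.
Step 5 — Source phasor: V = 82.6∠102.0° V = -17.17 + j80.79 V.
Step 6 — Ohm's law: I = V / Z_total = (-17.17 + j80.79) / (685 + j22.26) = -0.02122 + j0.1186 A.
Step 7 — Convert to polar: |I| = 0.1205 A, ∠I = 100.1°.

I = 0.1205∠100.1° A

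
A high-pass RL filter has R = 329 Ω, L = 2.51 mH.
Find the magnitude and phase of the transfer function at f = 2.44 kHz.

Step 1 — Angular frequency: ω = 2π·2440 = 1.533e+04 rad/s.
Step 2 — Transfer function: H(jω) = jωL/(R + jωL).
Step 3 — Numerator jωL = j·38.48; denominator R + jωL = 329 + j38.48.
Step 4 — H = 0.0135 + j0.1154.
Step 5 — Magnitude: |H| = 0.1162 (-18.7 dB); phase: φ = 83.3°.

|H| = 0.1162 (-18.7 dB), φ = 83.3°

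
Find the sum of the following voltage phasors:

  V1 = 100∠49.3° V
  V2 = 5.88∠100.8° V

Step 1 — Convert each phasor to rectangular form:
  V1 = 100·(cos(49.3°) + j·sin(49.3°)) = 65.21 + j75.81 V
  V2 = 5.88·(cos(100.8°) + j·sin(100.8°)) = -1.102 + j5.776 V
Step 2 — Sum components: V_total = 64.11 + j81.59 V.
Step 3 — Convert to polar: |V_total| = 103.8 V, ∠V_total = 51.8°.

V_total = 103.8∠51.8° V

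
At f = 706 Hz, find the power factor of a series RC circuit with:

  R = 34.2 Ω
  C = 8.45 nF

Step 1 — Angular frequency: ω = 2π·f = 2π·706 = 4436 rad/s.
Step 2 — Component impedances:
  R: Z = R = 34.2 Ω
  C: Z = 1/(jωC) = -j/(ω·C) = 0 - j2.668e+04 Ω
Step 3 — Series combination: Z_total = R + C = 34.2 - j2.668e+04 Ω = 2.668e+04∠-89.9° Ω.
Step 4 — Power factor: PF = cos(φ) = Re(Z)/|Z| = 34.2/2.668e+04 = 0.001282.
Step 5 — Type: Im(Z) = -2.668e+04 ⇒ leading (phase φ = -89.9°).

PF = 0.001282 (leading, φ = -89.9°)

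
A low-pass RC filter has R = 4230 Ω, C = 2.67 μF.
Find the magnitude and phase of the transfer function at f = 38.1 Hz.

Step 1 — Angular frequency: ω = 2π·38.1 = 239.4 rad/s.
Step 2 — Transfer function: H(jω) = 1/(1 + jωRC).
Step 3 — Denominator: 1 + jωRC = 1 + j·239.4·4230·2.67e-06 = 1 + j2.704.
Step 4 — H = 0.1203 - j0.3254.
Step 5 — Magnitude: |H| = 0.3469 (-9.2 dB); phase: φ = -69.7°.

|H| = 0.3469 (-9.2 dB), φ = -69.7°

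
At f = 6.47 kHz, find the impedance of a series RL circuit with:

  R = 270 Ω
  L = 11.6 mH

Step 1 — Angular frequency: ω = 2π·f = 2π·6470 = 4.065e+04 rad/s.
Step 2 — Component impedances:
  R: Z = R = 270 Ω
  L: Z = jωL = j·4.065e+04·0.0116 = 0 + j471.6 Ω
Step 3 — Series combination: Z_total = R + L = 270 + j471.6 Ω = 543.4∠60.2° Ω.

Z = 270 + j471.6 Ω = 543.4∠60.2° Ω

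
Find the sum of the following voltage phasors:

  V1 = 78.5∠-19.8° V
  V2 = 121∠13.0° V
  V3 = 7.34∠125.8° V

Step 1 — Convert each phasor to rectangular form:
  V1 = 78.5·(cos(-19.8°) + j·sin(-19.8°)) = 73.86 - j26.59 V
  V2 = 121·(cos(13.0°) + j·sin(13.0°)) = 117.9 + j27.22 V
  V3 = 7.34·(cos(125.8°) + j·sin(125.8°)) = -4.294 + j5.953 V
Step 2 — Sum components: V_total = 187.5 + j6.581 V.
Step 3 — Convert to polar: |V_total| = 187.6 V, ∠V_total = 2.0°.

V_total = 187.6∠2.0° V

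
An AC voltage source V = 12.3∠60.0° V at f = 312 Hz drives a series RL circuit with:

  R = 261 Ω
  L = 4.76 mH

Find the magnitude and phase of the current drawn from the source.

Step 1 — Angular frequency: ω = 2π·f = 2π·312 = 1960 rad/s.
Step 2 — Component impedances:
  R: Z = R = 261 Ω
  L: Z = jωL = j·1960·0.00476 = 0 + j9.331 Ω
Step 3 — Series combination: Z_total = R + L = 261 + j9.331 Ω = 261.2∠2.0° Ω.
Step 4 — Source phasor: V = 12.3∠60.0° V = 6.15 + j10.65 V.
Step 5 — Ohm's law: I = V / Z_total = (6.15 + j10.65) / (261 + j9.331) = 0.02499 + j0.03992 A.
Step 6 — Convert to polar: |I| = 0.0471 A, ∠I = 58.0°.

I = 0.0471∠58.0° A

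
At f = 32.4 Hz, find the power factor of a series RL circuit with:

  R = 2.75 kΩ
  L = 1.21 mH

Step 1 — Angular frequency: ω = 2π·f = 2π·32.4 = 203.6 rad/s.
Step 2 — Component impedances:
  R: Z = R = 2750 Ω
  L: Z = jωL = j·203.6·0.00121 = 0 + j0.2463 Ω
Step 3 — Series combination: Z_total = R + L = 2750 + j0.2463 Ω = 2750∠0.0° Ω.
Step 4 — Power factor: PF = cos(φ) = Re(Z)/|Z| = 2750/2750 = 1.
Step 5 — Type: Im(Z) = 0.2463 ⇒ lagging (phase φ = 0.0°).

PF = 1 (lagging, φ = 0.0°)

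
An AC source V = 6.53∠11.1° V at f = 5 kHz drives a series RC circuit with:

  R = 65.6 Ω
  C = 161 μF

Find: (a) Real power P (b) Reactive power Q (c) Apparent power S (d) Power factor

Step 1 — Angular frequency: ω = 2π·f = 2π·5000 = 3.142e+04 rad/s.
Step 2 — Component impedances:
  R: Z = R = 65.6 Ω
  C: Z = 1/(jωC) = -j/(ω·C) = 0 - j0.1977 Ω
Step 3 — Series combination: Z_total = R + C = 65.6 - j0.1977 Ω = 65.6∠-0.2° Ω.
Step 4 — Source phasor: V = 6.53∠11.1° V = 6.408 + j1.257 V.
Step 5 — Current: I = V / Z = 0.09762 + j0.01946 A = 0.09954∠11.3° A.
Step 6 — Complex power: S = V·I* = 0.65 - j0.001959 VA.
Step 7 — Real power: P = Re(S) = 0.65 W.
Step 8 — Reactive power: Q = Im(S) = -0.001959 VAR.
Step 9 — Apparent power: |S| = 0.65 VA.
Step 10 — Power factor: PF = P/|S| = 1 (leading).

(a) P = 0.65 W  (b) Q = -0.001959 VAR  (c) S = 0.65 VA  (d) PF = 1 (leading)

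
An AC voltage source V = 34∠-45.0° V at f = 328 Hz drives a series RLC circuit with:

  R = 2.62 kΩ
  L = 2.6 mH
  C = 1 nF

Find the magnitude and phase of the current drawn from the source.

Step 1 — Angular frequency: ω = 2π·f = 2π·328 = 2061 rad/s.
Step 2 — Component impedances:
  R: Z = R = 2620 Ω
  L: Z = jωL = j·2061·0.0026 = 0 + j5.358 Ω
  C: Z = 1/(jωC) = -j/(ω·C) = 0 - j4.852e+05 Ω
Step 3 — Series combination: Z_total = R + L + C = 2620 - j4.852e+05 Ω = 4.852e+05∠-89.7° Ω.
Step 4 — Source phasor: V = 34∠-45.0° V = 24.04 - j24.04 V.
Step 5 — Ohm's law: I = V / Z_total = (24.04 - j24.04) / (2620 - j4.852e+05) = 4.981e-05 + j4.928e-05 A.
Step 6 — Convert to polar: |I| = 7.007e-05 A, ∠I = 44.7°.

I = 7.007e-05∠44.7° A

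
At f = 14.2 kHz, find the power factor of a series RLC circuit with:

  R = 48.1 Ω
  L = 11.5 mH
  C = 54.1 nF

Step 1 — Angular frequency: ω = 2π·f = 2π·1.42e+04 = 8.922e+04 rad/s.
Step 2 — Component impedances:
  R: Z = R = 48.1 Ω
  L: Z = jωL = j·8.922e+04·0.0115 = 0 + j1026 Ω
  C: Z = 1/(jωC) = -j/(ω·C) = 0 - j207.2 Ω
Step 3 — Series combination: Z_total = R + L + C = 48.1 + j818.9 Ω = 820.3∠86.6° Ω.
Step 4 — Power factor: PF = cos(φ) = Re(Z)/|Z| = 48.1/820.3 = 0.05864.
Step 5 — Type: Im(Z) = 818.9 ⇒ lagging (phase φ = 86.6°).

PF = 0.05864 (lagging, φ = 86.6°)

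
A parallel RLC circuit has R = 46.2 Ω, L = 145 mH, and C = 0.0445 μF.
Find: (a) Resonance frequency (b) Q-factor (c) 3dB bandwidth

Step 1 — Resonance: ω₀ = 1/√(LC) = 1/√(0.145·4.45e-08) = 1.245e+04 rad/s.
Step 2 — f₀ = ω₀/(2π) = 1981 Hz.
Step 3 — Parallel Q: Q = R/(ω₀L) = 46.2/(1.245e+04·0.145) = 0.02559.
Step 4 — Bandwidth: Δω = ω₀/Q = 4.864e+05 rad/s; BW = Δω/(2π) = 7.741e+04 Hz.

(a) f₀ = 1981 Hz  (b) Q = 0.02559  (c) BW = 7.741e+04 Hz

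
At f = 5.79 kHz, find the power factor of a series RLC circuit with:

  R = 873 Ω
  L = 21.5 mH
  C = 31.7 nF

Step 1 — Angular frequency: ω = 2π·f = 2π·5790 = 3.638e+04 rad/s.
Step 2 — Component impedances:
  R: Z = R = 873 Ω
  L: Z = jωL = j·3.638e+04·0.0215 = 0 + j782.2 Ω
  C: Z = 1/(jωC) = -j/(ω·C) = 0 - j867.1 Ω
Step 3 — Series combination: Z_total = R + L + C = 873 - j84.96 Ω = 877.1∠-5.6° Ω.
Step 4 — Power factor: PF = cos(φ) = Re(Z)/|Z| = 873/877.1 = 0.9953.
Step 5 — Type: Im(Z) = -84.96 ⇒ leading (phase φ = -5.6°).

PF = 0.9953 (leading, φ = -5.6°)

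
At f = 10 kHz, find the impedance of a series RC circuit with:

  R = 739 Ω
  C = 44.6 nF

Step 1 — Angular frequency: ω = 2π·f = 2π·1e+04 = 6.283e+04 rad/s.
Step 2 — Component impedances:
  R: Z = R = 739 Ω
  C: Z = 1/(jωC) = -j/(ω·C) = 0 - j356.8 Ω
Step 3 — Series combination: Z_total = R + C = 739 - j356.8 Ω = 820.6∠-25.8° Ω.

Z = 739 - j356.8 Ω = 820.6∠-25.8° Ω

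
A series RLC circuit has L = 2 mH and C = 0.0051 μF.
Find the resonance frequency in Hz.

Step 1 — Resonance condition Im(Z)=0 gives ω₀ = 1/√(LC).
Step 2 — ω₀ = 1/√(0.002·5.1e-09) = 3.131e+05 rad/s.
Step 3 — f₀ = ω₀/(2π) = 4.983e+04 Hz.

f₀ = 4.983e+04 Hz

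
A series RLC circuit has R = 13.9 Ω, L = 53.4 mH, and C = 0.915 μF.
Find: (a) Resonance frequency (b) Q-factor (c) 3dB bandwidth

Step 1 — Resonance: ω₀ = 1/√(LC) = 1/√(0.0534·9.15e-07) = 4524 rad/s.
Step 2 — f₀ = ω₀/(2π) = 720 Hz.
Step 3 — Series Q: Q = ω₀L/R = 4524·0.0534/13.9 = 17.38.
Step 4 — Bandwidth: Δω = ω₀/Q = 260.3 rad/s; BW = Δω/(2π) = 41.43 Hz.

(a) f₀ = 720 Hz  (b) Q = 17.38  (c) BW = 41.43 Hz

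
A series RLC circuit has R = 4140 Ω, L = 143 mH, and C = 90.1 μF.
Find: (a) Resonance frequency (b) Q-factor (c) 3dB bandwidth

Step 1 — Resonance condition Im(Z)=0 gives ω₀ = 1/√(LC).
Step 2 — ω₀ = 1/√(0.143·9.01e-05) = 278.6 rad/s.
Step 3 — f₀ = ω₀/(2π) = 44.34 Hz.
Step 4 — Series Q: Q = ω₀L/R = 278.6·0.143/4140 = 0.009623.
Step 5 — 3dB bandwidth: Δω = ω₀/Q = 2.895e+04 rad/s; BW = Δω/(2π) = 4608 Hz.

(a) f₀ = 44.34 Hz  (b) Q = 0.009623  (c) BW = 4608 Hz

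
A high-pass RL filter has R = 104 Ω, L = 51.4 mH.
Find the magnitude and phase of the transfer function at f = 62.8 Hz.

Step 1 — Angular frequency: ω = 2π·62.8 = 394.6 rad/s.
Step 2 — Transfer function: H(jω) = jωL/(R + jωL).
Step 3 — Numerator jωL = j·20.28; denominator R + jωL = 104 + j20.28.
Step 4 — H = 0.03664 + j0.1879.
Step 5 — Magnitude: |H| = 0.1914 (-14.4 dB); phase: φ = 79.0°.

|H| = 0.1914 (-14.4 dB), φ = 79.0°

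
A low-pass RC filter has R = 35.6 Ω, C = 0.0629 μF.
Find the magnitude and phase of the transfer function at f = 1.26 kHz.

Step 1 — Angular frequency: ω = 2π·1260 = 7917 rad/s.
Step 2 — Transfer function: H(jω) = 1/(1 + jωRC).
Step 3 — Denominator: 1 + jωRC = 1 + j·7917·35.6·6.29e-08 = 1 + j0.01773.
Step 4 — H = 0.9997 - j0.01772.
Step 5 — Magnitude: |H| = 0.9998 (-0.0 dB); phase: φ = -1.0°.

|H| = 0.9998 (-0.0 dB), φ = -1.0°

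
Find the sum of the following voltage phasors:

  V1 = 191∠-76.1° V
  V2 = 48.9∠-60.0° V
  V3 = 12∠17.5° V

Step 1 — Convert each phasor to rectangular form:
  V1 = 191·(cos(-76.1°) + j·sin(-76.1°)) = 45.88 - j185.4 V
  V2 = 48.9·(cos(-60.0°) + j·sin(-60.0°)) = 24.45 - j42.35 V
  V3 = 12·(cos(17.5°) + j·sin(17.5°)) = 11.44 + j3.608 V
Step 2 — Sum components: V_total = 81.78 - j224.1 V.
Step 3 — Convert to polar: |V_total| = 238.6 V, ∠V_total = -70.0°.

V_total = 238.6∠-70.0° V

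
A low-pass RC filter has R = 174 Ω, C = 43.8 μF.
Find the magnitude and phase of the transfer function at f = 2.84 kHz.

Step 1 — Angular frequency: ω = 2π·2840 = 1.784e+04 rad/s.
Step 2 — Transfer function: H(jω) = 1/(1 + jωRC).
Step 3 — Denominator: 1 + jωRC = 1 + j·1.784e+04·174·4.38e-05 = 1 + j136.
Step 4 — H = 5.407e-05 - j0.007353.
Step 5 — Magnitude: |H| = 0.007353 (-42.7 dB); phase: φ = -89.6°.

|H| = 0.007353 (-42.7 dB), φ = -89.6°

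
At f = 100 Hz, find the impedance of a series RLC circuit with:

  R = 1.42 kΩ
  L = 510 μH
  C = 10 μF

Step 1 — Angular frequency: ω = 2π·f = 2π·100 = 628.3 rad/s.
Step 2 — Component impedances:
  R: Z = R = 1420 Ω
  L: Z = jωL = j·628.3·0.00051 = 0 + j0.3204 Ω
  C: Z = 1/(jωC) = -j/(ω·C) = 0 - j159.2 Ω
Step 3 — Series combination: Z_total = R + L + C = 1420 - j158.8 Ω = 1429∠-6.4° Ω.

Z = 1420 - j158.8 Ω = 1429∠-6.4° Ω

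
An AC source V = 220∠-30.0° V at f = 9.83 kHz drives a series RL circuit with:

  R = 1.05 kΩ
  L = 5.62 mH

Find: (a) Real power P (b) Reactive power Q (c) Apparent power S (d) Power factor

Step 1 — Angular frequency: ω = 2π·f = 2π·9830 = 6.176e+04 rad/s.
Step 2 — Component impedances:
  R: Z = R = 1050 Ω
  L: Z = jωL = j·6.176e+04·0.00562 = 0 + j347.1 Ω
Step 3 — Series combination: Z_total = R + L = 1050 + j347.1 Ω = 1106∠18.3° Ω.
Step 4 — Source phasor: V = 220∠-30.0° V = 190.5 - j110 V.
Step 5 — Current: I = V / Z = 0.1324 - j0.1485 A = 0.1989∠-48.3° A.
Step 6 — Complex power: S = V·I* = 41.55 + j13.74 VA.
Step 7 — Real power: P = Re(S) = 41.55 W.
Step 8 — Reactive power: Q = Im(S) = 13.74 VAR.
Step 9 — Apparent power: |S| = 43.77 VA.
Step 10 — Power factor: PF = P/|S| = 0.9495 (lagging).

(a) P = 41.55 W  (b) Q = 13.74 VAR  (c) S = 43.77 VA  (d) PF = 0.9495 (lagging)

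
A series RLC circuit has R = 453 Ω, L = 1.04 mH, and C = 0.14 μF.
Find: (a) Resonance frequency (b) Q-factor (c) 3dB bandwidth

Step 1 — Resonance: ω₀ = 1/√(LC) = 1/√(0.00104·1.4e-07) = 8.287e+04 rad/s.
Step 2 — f₀ = ω₀/(2π) = 1.319e+04 Hz.
Step 3 — Series Q: Q = ω₀L/R = 8.287e+04·0.00104/453 = 0.1903.
Step 4 — Bandwidth: Δω = ω₀/Q = 4.356e+05 rad/s; BW = Δω/(2π) = 6.932e+04 Hz.

(a) f₀ = 1.319e+04 Hz  (b) Q = 0.1903  (c) BW = 6.932e+04 Hz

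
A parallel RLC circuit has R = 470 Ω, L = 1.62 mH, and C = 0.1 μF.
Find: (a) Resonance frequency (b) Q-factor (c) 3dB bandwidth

Step 1 — Resonance: ω₀ = 1/√(LC) = 1/√(0.00162·1e-07) = 7.857e+04 rad/s.
Step 2 — f₀ = ω₀/(2π) = 1.25e+04 Hz.
Step 3 — Parallel Q: Q = R/(ω₀L) = 470/(7.857e+04·0.00162) = 3.693.
Step 4 — Bandwidth: Δω = ω₀/Q = 2.128e+04 rad/s; BW = Δω/(2π) = 3386 Hz.

(a) f₀ = 1.25e+04 Hz  (b) Q = 3.693  (c) BW = 3386 Hz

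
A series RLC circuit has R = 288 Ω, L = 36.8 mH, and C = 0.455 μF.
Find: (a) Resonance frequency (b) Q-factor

Step 1 — Resonance condition Im(Z)=0 gives ω₀ = 1/√(LC).
Step 2 — ω₀ = 1/√(0.0368·4.55e-07) = 7728 rad/s.
Step 3 — f₀ = ω₀/(2π) = 1230 Hz.
Step 4 — Series Q: Q = ω₀L/R = 7728·0.0368/288 = 0.9875.

(a) f₀ = 1230 Hz  (b) Q = 0.9875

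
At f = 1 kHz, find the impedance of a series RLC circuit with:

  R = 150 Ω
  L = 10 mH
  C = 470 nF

Step 1 — Angular frequency: ω = 2π·f = 2π·1000 = 6283 rad/s.
Step 2 — Component impedances:
  R: Z = R = 150 Ω
  L: Z = jωL = j·6283·0.01 = 0 + j62.83 Ω
  C: Z = 1/(jωC) = -j/(ω·C) = 0 - j338.6 Ω
Step 3 — Series combination: Z_total = R + L + C = 150 - j275.8 Ω = 313.9∠-61.5° Ω.

Z = 150 - j275.8 Ω = 313.9∠-61.5° Ω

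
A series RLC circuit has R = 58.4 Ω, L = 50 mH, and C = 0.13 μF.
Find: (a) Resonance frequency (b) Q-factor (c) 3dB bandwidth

Step 1 — Resonance condition Im(Z)=0 gives ω₀ = 1/√(LC).
Step 2 — ω₀ = 1/√(0.05·1.3e-07) = 1.24e+04 rad/s.
Step 3 — f₀ = ω₀/(2π) = 1974 Hz.
Step 4 — Series Q: Q = ω₀L/R = 1.24e+04·0.05/58.4 = 10.62.
Step 5 — 3dB bandwidth: Δω = ω₀/Q = 1168 rad/s; BW = Δω/(2π) = 185.9 Hz.

(a) f₀ = 1974 Hz  (b) Q = 10.62  (c) BW = 185.9 Hz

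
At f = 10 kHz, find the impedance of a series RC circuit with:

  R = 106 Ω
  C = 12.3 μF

Step 1 — Angular frequency: ω = 2π·f = 2π·1e+04 = 6.283e+04 rad/s.
Step 2 — Component impedances:
  R: Z = R = 106 Ω
  C: Z = 1/(jωC) = -j/(ω·C) = 0 - j1.294 Ω
Step 3 — Series combination: Z_total = R + C = 106 - j1.294 Ω = 106∠-0.7° Ω.

Z = 106 - j1.294 Ω = 106∠-0.7° Ω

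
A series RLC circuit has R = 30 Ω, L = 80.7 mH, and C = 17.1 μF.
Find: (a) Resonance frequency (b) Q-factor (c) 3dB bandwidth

Step 1 — Resonance condition Im(Z)=0 gives ω₀ = 1/√(LC).
Step 2 — ω₀ = 1/√(0.0807·1.71e-05) = 851.3 rad/s.
Step 3 — f₀ = ω₀/(2π) = 135.5 Hz.
Step 4 — Series Q: Q = ω₀L/R = 851.3·0.0807/30 = 2.29.
Step 5 — 3dB bandwidth: Δω = ω₀/Q = 371.7 rad/s; BW = Δω/(2π) = 59.17 Hz.

(a) f₀ = 135.5 Hz  (b) Q = 2.29  (c) BW = 59.17 Hz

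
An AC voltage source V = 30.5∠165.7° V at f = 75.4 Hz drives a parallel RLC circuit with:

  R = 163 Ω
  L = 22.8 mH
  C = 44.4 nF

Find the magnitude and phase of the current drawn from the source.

Step 1 — Angular frequency: ω = 2π·f = 2π·75.4 = 473.8 rad/s.
Step 2 — Component impedances:
  R: Z = R = 163 Ω
  L: Z = jωL = j·473.8·0.0228 = 0 + j10.8 Ω
  C: Z = 1/(jωC) = -j/(ω·C) = 0 - j4.754e+04 Ω
Step 3 — Parallel combination: 1/Z_total = 1/R + 1/L + 1/C; Z_total = 0.713 + j10.76 Ω = 10.78∠86.2° Ω.
Step 4 — Source phasor: V = 30.5∠165.7° V = -29.55 + j7.533 V.
Step 5 — Ohm's law: I = V / Z_total = (-29.55 + j7.533) / (0.713 + j10.76) = 0.516 + j2.782 A.
Step 6 — Convert to polar: |I| = 2.829 A, ∠I = 79.5°.

I = 2.829∠79.5° A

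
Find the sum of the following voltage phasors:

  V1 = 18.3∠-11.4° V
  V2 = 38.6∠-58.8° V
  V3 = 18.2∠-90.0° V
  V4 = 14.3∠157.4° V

Step 1 — Convert each phasor to rectangular form:
  V1 = 18.3·(cos(-11.4°) + j·sin(-11.4°)) = 17.94 - j3.617 V
  V2 = 38.6·(cos(-58.8°) + j·sin(-58.8°)) = 20 - j33.02 V
  V3 = 18.2·(cos(-90.0°) + j·sin(-90.0°)) = 0 - j18.2 V
  V4 = 14.3·(cos(157.4°) + j·sin(157.4°)) = -13.2 + j5.495 V
Step 2 — Sum components: V_total = 24.73 - j49.34 V.
Step 3 — Convert to polar: |V_total| = 55.19 V, ∠V_total = -63.4°.

V_total = 55.19∠-63.4° V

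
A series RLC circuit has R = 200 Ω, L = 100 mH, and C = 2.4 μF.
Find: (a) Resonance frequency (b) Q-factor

Step 1 — Resonance condition Im(Z)=0 gives ω₀ = 1/√(LC).
Step 2 — ω₀ = 1/√(0.1·2.4e-06) = 2041 rad/s.
Step 3 — f₀ = ω₀/(2π) = 324.9 Hz.
Step 4 — Series Q: Q = ω₀L/R = 2041·0.1/200 = 1.021.

(a) f₀ = 324.9 Hz  (b) Q = 1.021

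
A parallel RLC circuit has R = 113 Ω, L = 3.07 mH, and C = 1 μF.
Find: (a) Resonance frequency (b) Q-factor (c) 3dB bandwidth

Step 1 — Resonance: ω₀ = 1/√(LC) = 1/√(0.00307·1e-06) = 1.805e+04 rad/s.
Step 2 — f₀ = ω₀/(2π) = 2872 Hz.
Step 3 — Parallel Q: Q = R/(ω₀L) = 113/(1.805e+04·0.00307) = 2.039.
Step 4 — Bandwidth: Δω = ω₀/Q = 8850 rad/s; BW = Δω/(2π) = 1408 Hz.

(a) f₀ = 2872 Hz  (b) Q = 2.039  (c) BW = 1408 Hz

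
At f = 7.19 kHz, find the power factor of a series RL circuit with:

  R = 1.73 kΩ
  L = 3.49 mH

Step 1 — Angular frequency: ω = 2π·f = 2π·7190 = 4.518e+04 rad/s.
Step 2 — Component impedances:
  R: Z = R = 1730 Ω
  L: Z = jωL = j·4.518e+04·0.00349 = 0 + j157.7 Ω
Step 3 — Series combination: Z_total = R + L = 1730 + j157.7 Ω = 1737∠5.2° Ω.
Step 4 — Power factor: PF = cos(φ) = Re(Z)/|Z| = 1730/1737.2 = 0.9959.
Step 5 — Type: Im(Z) = 157.7 ⇒ lagging (phase φ = 5.2°).

PF = 0.9959 (lagging, φ = 5.2°)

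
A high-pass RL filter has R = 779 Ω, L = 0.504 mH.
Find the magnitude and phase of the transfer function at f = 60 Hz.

Step 1 — Angular frequency: ω = 2π·60 = 377 rad/s.
Step 2 — Transfer function: H(jω) = jωL/(R + jωL).
Step 3 — Numerator jωL = j·0.19; denominator R + jωL = 779 + j0.19.
Step 4 — H = 5.949e-08 + j0.0002439.
Step 5 — Magnitude: |H| = 0.0002439 (-72.3 dB); phase: φ = 90.0°.

|H| = 0.0002439 (-72.3 dB), φ = 90.0°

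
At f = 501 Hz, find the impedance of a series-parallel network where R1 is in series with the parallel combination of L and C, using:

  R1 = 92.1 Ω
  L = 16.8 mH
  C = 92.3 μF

Step 1 — Angular frequency: ω = 2π·f = 2π·501 = 3148 rad/s.
Step 2 — Component impedances:
  R1: Z = R = 92.1 Ω
  L: Z = jωL = j·3148·0.0168 = 0 + j52.88 Ω
  C: Z = 1/(jωC) = -j/(ω·C) = 0 - j3.442 Ω
Step 3 — Parallel branch: L || C = 1/(1/L + 1/C) = 0 - j3.681 Ω.
Step 4 — Series with R1: Z_total = R1 + (L || C) = 92.1 - j3.681 Ω = 92.17∠-2.3° Ω.

Z = 92.1 - j3.681 Ω = 92.17∠-2.3° Ω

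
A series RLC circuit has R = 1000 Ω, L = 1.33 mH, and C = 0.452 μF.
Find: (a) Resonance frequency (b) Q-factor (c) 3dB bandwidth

Step 1 — Resonance: ω₀ = 1/√(LC) = 1/√(0.00133·4.52e-07) = 4.079e+04 rad/s.
Step 2 — f₀ = ω₀/(2π) = 6491 Hz.
Step 3 — Series Q: Q = ω₀L/R = 4.079e+04·0.00133/1000 = 0.05424.
Step 4 — Bandwidth: Δω = ω₀/Q = 7.519e+05 rad/s; BW = Δω/(2π) = 1.197e+05 Hz.

(a) f₀ = 6491 Hz  (b) Q = 0.05424  (c) BW = 1.197e+05 Hz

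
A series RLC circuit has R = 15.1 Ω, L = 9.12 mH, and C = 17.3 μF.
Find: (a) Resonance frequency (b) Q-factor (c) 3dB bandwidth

Step 1 — Resonance: ω₀ = 1/√(LC) = 1/√(0.00912·1.73e-05) = 2518 rad/s.
Step 2 — f₀ = ω₀/(2π) = 400.7 Hz.
Step 3 — Series Q: Q = ω₀L/R = 2518·0.00912/15.1 = 1.521.
Step 4 — Bandwidth: Δω = ω₀/Q = 1656 rad/s; BW = Δω/(2π) = 263.5 Hz.

(a) f₀ = 400.7 Hz  (b) Q = 1.521  (c) BW = 263.5 Hz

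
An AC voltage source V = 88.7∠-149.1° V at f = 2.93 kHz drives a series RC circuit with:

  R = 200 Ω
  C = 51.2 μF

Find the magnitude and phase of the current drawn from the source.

Step 1 — Angular frequency: ω = 2π·f = 2π·2930 = 1.841e+04 rad/s.
Step 2 — Component impedances:
  R: Z = R = 200 Ω
  C: Z = 1/(jωC) = -j/(ω·C) = 0 - j1.061 Ω
Step 3 — Series combination: Z_total = R + C = 200 - j1.061 Ω = 200∠-0.3° Ω.
Step 4 — Source phasor: V = 88.7∠-149.1° V = -76.11 - j45.55 V.
Step 5 — Ohm's law: I = V / Z_total = (-76.11 - j45.55) / (200 - j1.061) = -0.3793 - j0.2298 A.
Step 6 — Convert to polar: |I| = 0.4435 A, ∠I = -148.8°.

I = 0.4435∠-148.8° A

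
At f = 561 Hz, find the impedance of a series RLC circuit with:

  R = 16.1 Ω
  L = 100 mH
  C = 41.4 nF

Step 1 — Angular frequency: ω = 2π·f = 2π·561 = 3525 rad/s.
Step 2 — Component impedances:
  R: Z = R = 16.1 Ω
  L: Z = jωL = j·3525·0.1 = 0 + j352.5 Ω
  C: Z = 1/(jωC) = -j/(ω·C) = 0 - j6853 Ω
Step 3 — Series combination: Z_total = R + L + C = 16.1 - j6500 Ω = 6500∠-89.9° Ω.

Z = 16.1 - j6500 Ω = 6500∠-89.9° Ω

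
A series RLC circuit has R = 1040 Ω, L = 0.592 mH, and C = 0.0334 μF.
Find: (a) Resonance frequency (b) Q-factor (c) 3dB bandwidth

Step 1 — Resonance: ω₀ = 1/√(LC) = 1/√(0.000592·3.34e-08) = 2.249e+05 rad/s.
Step 2 — f₀ = ω₀/(2π) = 3.579e+04 Hz.
Step 3 — Series Q: Q = ω₀L/R = 2.249e+05·0.000592/1040 = 0.128.
Step 4 — Bandwidth: Δω = ω₀/Q = 1.757e+06 rad/s; BW = Δω/(2π) = 2.796e+05 Hz.

(a) f₀ = 3.579e+04 Hz  (b) Q = 0.128  (c) BW = 2.796e+05 Hz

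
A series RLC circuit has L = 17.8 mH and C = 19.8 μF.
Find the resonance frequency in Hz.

Step 1 — Resonance condition Im(Z)=0 gives ω₀ = 1/√(LC).
Step 2 — ω₀ = 1/√(0.0178·1.98e-05) = 1684 rad/s.
Step 3 — f₀ = ω₀/(2π) = 268.1 Hz.

f₀ = 268.1 Hz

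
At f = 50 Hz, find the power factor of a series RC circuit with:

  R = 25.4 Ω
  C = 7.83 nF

Step 1 — Angular frequency: ω = 2π·f = 2π·50 = 314.2 rad/s.
Step 2 — Component impedances:
  R: Z = R = 25.4 Ω
  C: Z = 1/(jωC) = -j/(ω·C) = 0 - j4.065e+05 Ω
Step 3 — Series combination: Z_total = R + C = 25.4 - j4.065e+05 Ω = 4.065e+05∠-90.0° Ω.
Step 4 — Power factor: PF = cos(φ) = Re(Z)/|Z| = 25.4/4.065e+05 = 6.248e-05.
Step 5 — Type: Im(Z) = -4.065e+05 ⇒ leading (phase φ = -90.0°).

PF = 6.248e-05 (leading, φ = -90.0°)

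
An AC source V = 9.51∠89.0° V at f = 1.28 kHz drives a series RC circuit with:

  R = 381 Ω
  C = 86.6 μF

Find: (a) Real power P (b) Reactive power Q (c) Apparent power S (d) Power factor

Step 1 — Angular frequency: ω = 2π·f = 2π·1280 = 8042 rad/s.
Step 2 — Component impedances:
  R: Z = R = 381 Ω
  C: Z = 1/(jωC) = -j/(ω·C) = 0 - j1.436 Ω
Step 3 — Series combination: Z_total = R + C = 381 - j1.436 Ω = 381∠-0.2° Ω.
Step 4 — Source phasor: V = 9.51∠89.0° V = 0.166 + j9.509 V.
Step 5 — Current: I = V / Z = 0.0003416 + j0.02496 A = 0.02496∠89.2° A.
Step 6 — Complex power: S = V·I* = 0.2374 - j0.0008945 VA.
Step 7 — Real power: P = Re(S) = 0.2374 W.
Step 8 — Reactive power: Q = Im(S) = -0.0008945 VAR.
Step 9 — Apparent power: |S| = 0.2374 VA.
Step 10 — Power factor: PF = P/|S| = 1 (leading).

(a) P = 0.2374 W  (b) Q = -0.0008945 VAR  (c) S = 0.2374 VA  (d) PF = 1 (leading)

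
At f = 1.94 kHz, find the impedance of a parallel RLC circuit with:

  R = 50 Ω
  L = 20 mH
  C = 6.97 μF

Step 1 — Angular frequency: ω = 2π·f = 2π·1940 = 1.219e+04 rad/s.
Step 2 — Component impedances:
  R: Z = R = 50 Ω
  L: Z = jωL = j·1.219e+04·0.02 = 0 + j243.8 Ω
  C: Z = 1/(jωC) = -j/(ω·C) = 0 - j11.77 Ω
Step 3 — Parallel combination: 1/Z_total = 1/R + 1/L + 1/C; Z_total = 2.883 - j11.65 Ω = 12.01∠-76.1° Ω.

Z = 2.883 - j11.65 Ω = 12.01∠-76.1° Ω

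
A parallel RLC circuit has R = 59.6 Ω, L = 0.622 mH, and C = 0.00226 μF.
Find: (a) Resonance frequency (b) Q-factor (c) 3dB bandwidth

Step 1 — Resonance: ω₀ = 1/√(LC) = 1/√(0.000622·2.26e-09) = 8.434e+05 rad/s.
Step 2 — f₀ = ω₀/(2π) = 1.342e+05 Hz.
Step 3 — Parallel Q: Q = R/(ω₀L) = 59.6/(8.434e+05·0.000622) = 0.1136.
Step 4 — Bandwidth: Δω = ω₀/Q = 7.424e+06 rad/s; BW = Δω/(2π) = 1.182e+06 Hz.

(a) f₀ = 1.342e+05 Hz  (b) Q = 0.1136  (c) BW = 1.182e+06 Hz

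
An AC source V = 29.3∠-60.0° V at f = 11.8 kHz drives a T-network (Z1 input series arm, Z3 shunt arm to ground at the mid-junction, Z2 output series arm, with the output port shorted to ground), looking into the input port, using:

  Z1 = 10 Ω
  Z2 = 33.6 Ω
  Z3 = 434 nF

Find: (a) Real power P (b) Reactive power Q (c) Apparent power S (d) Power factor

Step 1 — Angular frequency: ω = 2π·f = 2π·1.18e+04 = 7.414e+04 rad/s.
Step 2 — Component impedances:
  Z1: Z = R = 10 Ω
  Z2: Z = R = 33.6 Ω
  Z3: Z = 1/(jωC) = -j/(ω·C) = 0 - j31.08 Ω
Step 3 — With the output port shorted to ground, the output series arm Z2 runs from the junction to ground; the shunt arm Z3 also runs from the junction to ground. They appear in parallel: Z3 || Z2 = 15.49 - j16.75 Ω.
Step 4 — Series with input arm Z1: Z_in = Z1 + (Z3 || Z2) = 25.49 - j16.75 Ω = 30.5∠-33.3° Ω.
Step 5 — Source phasor: V = 29.3∠-60.0° V = 14.65 - j25.37 V.
Step 6 — Current: I = V / Z = 0.8582 - j0.4315 A = 0.9606∠-26.7° A.
Step 7 — Complex power: S = V·I* = 23.52 - j15.46 VA.
Step 8 — Real power: P = Re(S) = 23.52 W.
Step 9 — Reactive power: Q = Im(S) = -15.46 VAR.
Step 10 — Apparent power: |S| = 28.15 VA.
Step 11 — Power factor: PF = P/|S| = 0.8357 (leading).

(a) P = 23.52 W  (b) Q = -15.46 VAR  (c) S = 28.15 VA  (d) PF = 0.8357 (leading)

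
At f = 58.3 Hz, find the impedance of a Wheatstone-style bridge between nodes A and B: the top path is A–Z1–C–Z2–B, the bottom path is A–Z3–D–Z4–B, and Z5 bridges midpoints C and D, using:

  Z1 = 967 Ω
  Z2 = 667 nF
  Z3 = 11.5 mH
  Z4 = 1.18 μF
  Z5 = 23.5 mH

Step 1 — Angular frequency: ω = 2π·f = 2π·58.3 = 366.3 rad/s.
Step 2 — Component impedances:
  Z1: Z = R = 967 Ω
  Z2: Z = 1/(jωC) = -j/(ω·C) = 0 - j4093 Ω
  Z3: Z = jωL = j·366.3·0.0115 = 0 + j4.213 Ω
  Z4: Z = 1/(jωC) = -j/(ω·C) = 0 - j2314 Ω
  Z5: Z = jωL = j·366.3·0.0235 = 0 + j8.608 Ω
Step 3 — Bridge requires nodal analysis (the Z5 bridge couples midpoints C and D, so the two paths cannot be reduced to a simple series/parallel combination). Setting node B to ground and injecting 1 A at node A, the 3-node admittance system at A, C, D solves to V_A = Z_AB = 0.05548 - j1473 Ω = 1473∠-90.0° Ω.

Z = 0.05548 - j1473 Ω = 1473∠-90.0° Ω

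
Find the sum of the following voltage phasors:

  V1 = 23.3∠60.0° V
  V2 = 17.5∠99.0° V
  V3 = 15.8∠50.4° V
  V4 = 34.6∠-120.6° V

Step 1 — Convert each phasor to rectangular form:
  V1 = 23.3·(cos(60.0°) + j·sin(60.0°)) = 11.65 + j20.18 V
  V2 = 17.5·(cos(99.0°) + j·sin(99.0°)) = -2.738 + j17.28 V
  V3 = 15.8·(cos(50.4°) + j·sin(50.4°)) = 10.07 + j12.17 V
  V4 = 34.6·(cos(-120.6°) + j·sin(-120.6°)) = -17.61 - j29.78 V
Step 2 — Sum components: V_total = 1.371 + j19.86 V.
Step 3 — Convert to polar: |V_total| = 19.9 V, ∠V_total = 86.1°.

V_total = 19.9∠86.1° V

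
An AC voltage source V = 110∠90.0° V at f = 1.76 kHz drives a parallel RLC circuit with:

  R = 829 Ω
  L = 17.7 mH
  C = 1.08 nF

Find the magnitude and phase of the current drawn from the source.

Step 1 — Angular frequency: ω = 2π·f = 2π·1760 = 1.106e+04 rad/s.
Step 2 — Component impedances:
  R: Z = R = 829 Ω
  L: Z = jωL = j·1.106e+04·0.0177 = 0 + j195.7 Ω
  C: Z = 1/(jωC) = -j/(ω·C) = 0 - j8.373e+04 Ω
Step 3 — Parallel combination: 1/Z_total = 1/R + 1/L + 1/C; Z_total = 43.97 + j185.8 Ω = 190.9∠76.7° Ω.
Step 4 — Source phasor: V = 110∠90.0° V = 0 + j110 V.
Step 5 — Ohm's law: I = V / Z_total = (0 + j110) / (43.97 + j185.8) = 0.5607 + j0.1327 A.
Step 6 — Convert to polar: |I| = 0.5762 A, ∠I = 13.3°.

I = 0.5762∠13.3° A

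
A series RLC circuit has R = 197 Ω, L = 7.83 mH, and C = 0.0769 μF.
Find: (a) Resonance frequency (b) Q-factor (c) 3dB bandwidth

Step 1 — Resonance: ω₀ = 1/√(LC) = 1/√(0.00783·7.69e-08) = 4.075e+04 rad/s.
Step 2 — f₀ = ω₀/(2π) = 6486 Hz.
Step 3 — Series Q: Q = ω₀L/R = 4.075e+04·0.00783/197 = 1.62.
Step 4 — Bandwidth: Δω = ω₀/Q = 2.516e+04 rad/s; BW = Δω/(2π) = 4004 Hz.

(a) f₀ = 6486 Hz  (b) Q = 1.62  (c) BW = 4004 Hz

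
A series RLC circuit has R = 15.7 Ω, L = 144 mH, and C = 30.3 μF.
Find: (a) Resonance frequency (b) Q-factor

Step 1 — Resonance condition Im(Z)=0 gives ω₀ = 1/√(LC).
Step 2 — ω₀ = 1/√(0.144·3.03e-05) = 478.7 rad/s.
Step 3 — f₀ = ω₀/(2π) = 76.19 Hz.
Step 4 — Series Q: Q = ω₀L/R = 478.7·0.144/15.7 = 4.391.

(a) f₀ = 76.19 Hz  (b) Q = 4.391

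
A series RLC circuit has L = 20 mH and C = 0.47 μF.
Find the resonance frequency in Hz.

Step 1 — Resonance condition Im(Z)=0 gives ω₀ = 1/√(LC).
Step 2 — ω₀ = 1/√(0.02·4.7e-07) = 1.031e+04 rad/s.
Step 3 — f₀ = ω₀/(2π) = 1642 Hz.

f₀ = 1642 Hz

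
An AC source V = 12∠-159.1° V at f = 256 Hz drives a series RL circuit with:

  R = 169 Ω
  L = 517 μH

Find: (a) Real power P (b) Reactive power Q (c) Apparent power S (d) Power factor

Step 1 — Angular frequency: ω = 2π·f = 2π·256 = 1608 rad/s.
Step 2 — Component impedances:
  R: Z = R = 169 Ω
  L: Z = jωL = j·1608·0.000517 = 0 + j0.8316 Ω
Step 3 — Series combination: Z_total = R + L = 169 + j0.8316 Ω = 169∠0.3° Ω.
Step 4 — Source phasor: V = 12∠-159.1° V = -11.21 - j4.281 V.
Step 5 — Current: I = V / Z = -0.06646 - j0.025 A = 0.07101∠-159.4° A.
Step 6 — Complex power: S = V·I* = 0.8521 + j0.004193 VA.
Step 7 — Real power: P = Re(S) = 0.8521 W.
Step 8 — Reactive power: Q = Im(S) = 0.004193 VAR.
Step 9 — Apparent power: |S| = 0.8521 VA.
Step 10 — Power factor: PF = P/|S| = 1 (lagging).

(a) P = 0.8521 W  (b) Q = 0.004193 VAR  (c) S = 0.8521 VA  (d) PF = 1 (lagging)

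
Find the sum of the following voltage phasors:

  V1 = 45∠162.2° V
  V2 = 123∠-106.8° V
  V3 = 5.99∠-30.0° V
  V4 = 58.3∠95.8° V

Step 1 — Convert each phasor to rectangular form:
  V1 = 45·(cos(162.2°) + j·sin(162.2°)) = -42.85 + j13.76 V
  V2 = 123·(cos(-106.8°) + j·sin(-106.8°)) = -35.55 - j117.8 V
  V3 = 5.99·(cos(-30.0°) + j·sin(-30.0°)) = 5.187 - j2.995 V
  V4 = 58.3·(cos(95.8°) + j·sin(95.8°)) = -5.892 + j58 V
Step 2 — Sum components: V_total = -79.1 - j48.99 V.
Step 3 — Convert to polar: |V_total| = 93.04 V, ∠V_total = -148.2°.

V_total = 93.04∠-148.2° V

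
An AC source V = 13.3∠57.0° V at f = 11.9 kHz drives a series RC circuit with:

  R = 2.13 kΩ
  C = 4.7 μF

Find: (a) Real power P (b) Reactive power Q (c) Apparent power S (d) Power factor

Step 1 — Angular frequency: ω = 2π·f = 2π·1.19e+04 = 7.477e+04 rad/s.
Step 2 — Component impedances:
  R: Z = R = 2130 Ω
  C: Z = 1/(jωC) = -j/(ω·C) = 0 - j2.846 Ω
Step 3 — Series combination: Z_total = R + C = 2130 - j2.846 Ω = 2130∠-0.1° Ω.
Step 4 — Source phasor: V = 13.3∠57.0° V = 7.244 + j11.15 V.
Step 5 — Current: I = V / Z = 0.003394 + j0.005241 A = 0.006244∠57.1° A.
Step 6 — Complex power: S = V·I* = 0.08305 - j0.0001109 VA.
Step 7 — Real power: P = Re(S) = 0.08305 W.
Step 8 — Reactive power: Q = Im(S) = -0.0001109 VAR.
Step 9 — Apparent power: |S| = 0.08305 VA.
Step 10 — Power factor: PF = P/|S| = 1 (leading).

(a) P = 0.08305 W  (b) Q = -0.0001109 VAR  (c) S = 0.08305 VA  (d) PF = 1 (leading)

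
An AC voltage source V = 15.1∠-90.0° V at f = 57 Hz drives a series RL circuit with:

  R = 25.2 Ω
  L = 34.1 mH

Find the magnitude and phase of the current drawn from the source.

Step 1 — Angular frequency: ω = 2π·f = 2π·57 = 358.1 rad/s.
Step 2 — Component impedances:
  R: Z = R = 25.2 Ω
  L: Z = jωL = j·358.1·0.0341 = 0 + j12.21 Ω
Step 3 — Series combination: Z_total = R + L = 25.2 + j12.21 Ω = 28∠25.9° Ω.
Step 4 — Source phasor: V = 15.1∠-90.0° V = 0 - j15.1 V.
Step 5 — Ohm's law: I = V / Z_total = (0 - j15.1) / (25.2 + j12.21) = -0.2352 - j0.4852 A.
Step 6 — Convert to polar: |I| = 0.5392 A, ∠I = -115.9°.

I = 0.5392∠-115.9° A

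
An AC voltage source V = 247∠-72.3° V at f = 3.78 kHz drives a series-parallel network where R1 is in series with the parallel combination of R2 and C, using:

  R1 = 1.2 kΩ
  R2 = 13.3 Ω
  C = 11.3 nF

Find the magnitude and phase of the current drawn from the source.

Step 1 — Angular frequency: ω = 2π·f = 2π·3780 = 2.375e+04 rad/s.
Step 2 — Component impedances:
  R1: Z = R = 1200 Ω
  R2: Z = R = 13.3 Ω
  C: Z = 1/(jωC) = -j/(ω·C) = 0 - j3726 Ω
Step 3 — Parallel branch: R2 || C = 1/(1/R2 + 1/C) = 13.3 - j0.04747 Ω.
Step 4 — Series with R1: Z_total = R1 + (R2 || C) = 1213 - j0.04747 Ω = 1213∠-0.0° Ω.
Step 5 — Source phasor: V = 247∠-72.3° V = 75.1 - j235.3 V.
Step 6 — Ohm's law: I = V / Z_total = (75.1 - j235.3) / (1213 - j0.04747) = 0.0619 - j0.1939 A.
Step 7 — Convert to polar: |I| = 0.2036 A, ∠I = -72.3°.

I = 0.2036∠-72.3° A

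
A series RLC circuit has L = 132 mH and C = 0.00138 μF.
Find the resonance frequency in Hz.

Step 1 — Resonance condition Im(Z)=0 gives ω₀ = 1/√(LC).
Step 2 — ω₀ = 1/√(0.132·1.38e-09) = 7.409e+04 rad/s.
Step 3 — f₀ = ω₀/(2π) = 1.179e+04 Hz.

f₀ = 1.179e+04 Hz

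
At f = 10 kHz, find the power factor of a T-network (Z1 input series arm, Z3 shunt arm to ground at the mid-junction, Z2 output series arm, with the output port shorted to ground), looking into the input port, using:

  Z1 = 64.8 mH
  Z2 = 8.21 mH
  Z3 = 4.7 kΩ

Step 1 — Angular frequency: ω = 2π·f = 2π·1e+04 = 6.283e+04 rad/s.
Step 2 — Component impedances:
  Z1: Z = jωL = j·6.283e+04·0.0648 = 0 + j4072 Ω
  Z2: Z = jωL = j·6.283e+04·0.00821 = 0 + j515.8 Ω
  Z3: Z = R = 4700 Ω
Step 3 — With the output port shorted to ground, the output series arm Z2 runs from the junction to ground; the shunt arm Z3 also runs from the junction to ground. They appear in parallel: Z3 || Z2 = 55.94 + j509.7 Ω.
Step 4 — Series with input arm Z1: Z_in = Z1 + (Z3 || Z2) = 55.94 + j4581 Ω = 4582∠89.3° Ω.
Step 5 — Power factor: PF = cos(φ) = Re(Z)/|Z| = 55.94/4582 = 0.01221.
Step 6 — Type: Im(Z) = 4581 ⇒ lagging (phase φ = 89.3°).

PF = 0.01221 (lagging, φ = 89.3°)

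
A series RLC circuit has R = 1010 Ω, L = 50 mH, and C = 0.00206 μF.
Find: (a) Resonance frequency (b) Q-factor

Step 1 — Resonance condition Im(Z)=0 gives ω₀ = 1/√(LC).
Step 2 — ω₀ = 1/√(0.05·2.06e-09) = 9.853e+04 rad/s.
Step 3 — f₀ = ω₀/(2π) = 1.568e+04 Hz.
Step 4 — Series Q: Q = ω₀L/R = 9.853e+04·0.05/1010 = 4.878.

(a) f₀ = 1.568e+04 Hz  (b) Q = 4.878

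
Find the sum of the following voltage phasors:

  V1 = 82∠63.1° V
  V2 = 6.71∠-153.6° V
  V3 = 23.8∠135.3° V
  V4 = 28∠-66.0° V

Step 1 — Convert each phasor to rectangular form:
  V1 = 82·(cos(63.1°) + j·sin(63.1°)) = 37.1 + j73.13 V
  V2 = 6.71·(cos(-153.6°) + j·sin(-153.6°)) = -6.01 - j2.984 V
  V3 = 23.8·(cos(135.3°) + j·sin(135.3°)) = -16.92 + j16.74 V
  V4 = 28·(cos(-66.0°) + j·sin(-66.0°)) = 11.39 - j25.58 V
Step 2 — Sum components: V_total = 25.56 + j61.31 V.
Step 3 — Convert to polar: |V_total| = 66.42 V, ∠V_total = 67.4°.

V_total = 66.42∠67.4° V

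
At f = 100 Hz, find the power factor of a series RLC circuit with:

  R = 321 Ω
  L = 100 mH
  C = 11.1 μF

Step 1 — Angular frequency: ω = 2π·f = 2π·100 = 628.3 rad/s.
Step 2 — Component impedances:
  R: Z = R = 321 Ω
  L: Z = jωL = j·628.3·0.1 = 0 + j62.83 Ω
  C: Z = 1/(jωC) = -j/(ω·C) = 0 - j143.4 Ω
Step 3 — Series combination: Z_total = R + L + C = 321 - j80.55 Ω = 331∠-14.1° Ω.
Step 4 — Power factor: PF = cos(φ) = Re(Z)/|Z| = 321/330.95 = 0.9699.
Step 5 — Type: Im(Z) = -80.55 ⇒ leading (phase φ = -14.1°).

PF = 0.9699 (leading, φ = -14.1°)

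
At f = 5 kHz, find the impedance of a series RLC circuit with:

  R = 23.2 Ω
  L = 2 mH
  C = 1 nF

Step 1 — Angular frequency: ω = 2π·f = 2π·5000 = 3.142e+04 rad/s.
Step 2 — Component impedances:
  R: Z = R = 23.2 Ω
  L: Z = jωL = j·3.142e+04·0.002 = 0 + j62.83 Ω
  C: Z = 1/(jωC) = -j/(ω·C) = 0 - j3.183e+04 Ω
Step 3 — Series combination: Z_total = R + L + C = 23.2 - j3.177e+04 Ω = 3.177e+04∠-90.0° Ω.

Z = 23.2 - j3.177e+04 Ω = 3.177e+04∠-90.0° Ω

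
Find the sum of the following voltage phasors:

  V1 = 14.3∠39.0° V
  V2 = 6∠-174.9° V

Step 1 — Convert each phasor to rectangular form:
  V1 = 14.3·(cos(39.0°) + j·sin(39.0°)) = 11.11 + j8.999 V
  V2 = 6·(cos(-174.9°) + j·sin(-174.9°)) = -5.976 - j0.5334 V
Step 2 — Sum components: V_total = 5.137 + j8.466 V.
Step 3 — Convert to polar: |V_total| = 9.903 V, ∠V_total = 58.8°.

V_total = 9.903∠58.8° V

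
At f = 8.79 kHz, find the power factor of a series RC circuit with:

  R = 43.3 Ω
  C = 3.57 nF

Step 1 — Angular frequency: ω = 2π·f = 2π·8790 = 5.523e+04 rad/s.
Step 2 — Component impedances:
  R: Z = R = 43.3 Ω
  C: Z = 1/(jωC) = -j/(ω·C) = 0 - j5072 Ω
Step 3 — Series combination: Z_total = R + C = 43.3 - j5072 Ω = 5072∠-89.5° Ω.
Step 4 — Power factor: PF = cos(φ) = Re(Z)/|Z| = 43.3/5072 = 0.008537.
Step 5 — Type: Im(Z) = -5072 ⇒ leading (phase φ = -89.5°).

PF = 0.008537 (leading, φ = -89.5°)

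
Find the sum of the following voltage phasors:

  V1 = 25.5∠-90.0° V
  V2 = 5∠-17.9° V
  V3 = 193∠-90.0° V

Step 1 — Convert each phasor to rectangular form:
  V1 = 25.5·(cos(-90.0°) + j·sin(-90.0°)) = 0 - j25.5 V
  V2 = 5·(cos(-17.9°) + j·sin(-17.9°)) = 4.758 - j1.537 V
  V3 = 193·(cos(-90.0°) + j·sin(-90.0°)) = 0 - j193 V
Step 2 — Sum components: V_total = 4.758 - j220 V.
Step 3 — Convert to polar: |V_total| = 220.1 V, ∠V_total = -88.8°.

V_total = 220.1∠-88.8° V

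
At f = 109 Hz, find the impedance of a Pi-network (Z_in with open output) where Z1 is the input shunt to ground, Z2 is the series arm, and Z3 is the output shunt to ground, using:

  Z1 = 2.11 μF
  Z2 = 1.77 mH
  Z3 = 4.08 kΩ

Step 1 — Angular frequency: ω = 2π·f = 2π·109 = 684.9 rad/s.
Step 2 — Component impedances:
  Z1: Z = 1/(jωC) = -j/(ω·C) = 0 - j692 Ω
  Z2: Z = jωL = j·684.9·0.00177 = 0 + j1.212 Ω
  Z3: Z = R = 4080 Ω
Step 3 — With open output, the series arm Z2 and the output shunt Z3 appear in series to ground: Z2 + Z3 = 4080 + j1.212 Ω.
Step 4 — Parallel with input shunt Z1: Z_in = Z1 || (Z2 + Z3) = 114.1 - j672.7 Ω = 682.3∠-80.4° Ω.

Z = 114.1 - j672.7 Ω = 682.3∠-80.4° Ω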